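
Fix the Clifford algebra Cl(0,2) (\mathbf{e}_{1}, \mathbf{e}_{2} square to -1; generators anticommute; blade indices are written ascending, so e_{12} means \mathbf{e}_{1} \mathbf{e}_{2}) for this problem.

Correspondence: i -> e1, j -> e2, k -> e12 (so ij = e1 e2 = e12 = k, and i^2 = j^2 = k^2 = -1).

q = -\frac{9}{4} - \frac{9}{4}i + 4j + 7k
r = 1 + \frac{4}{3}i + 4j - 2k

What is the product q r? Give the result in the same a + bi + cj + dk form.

In blades: q = -\frac{9}{4} - \frac{9}{4} e_{1} + 4 e_{2} + 7 e_{12}, r = 1 + \frac{4}{3} e_{1} + 4 e_{2} - 2 e_{12}.
Distribute q over r term by term (generator squares from the signature, products reordered to ascending indices): (-\frac{9}{4})*r = -\frac{9}{4} - 3 e_{1} - 9 e_{2} + \frac{9}{2} e_{12}; (-\frac{9}{4} e_{1})*r = 3 - \frac{9}{4} e_{1} - \frac{9}{2} e_{2} - 9 e_{12}; (4 e_{2})*r = -16 - 8 e_{1} + 4 e_{2} - \frac{16}{3} e_{12}; (7 e_{12})*r = 14 - 28 e_{1} + \frac{28}{3} e_{2} + 7 e_{12}.
Sum: -\frac{5}{4} - \frac{165}{4} e_{1} - \frac{1}{6} e_{2} - \frac{17}{6} e_{12}; translating back through the correspondence:
Answer: -\frac{5}{4} - \frac{165}{4}i - \frac{1}{6}j - \frac{17}{6}k


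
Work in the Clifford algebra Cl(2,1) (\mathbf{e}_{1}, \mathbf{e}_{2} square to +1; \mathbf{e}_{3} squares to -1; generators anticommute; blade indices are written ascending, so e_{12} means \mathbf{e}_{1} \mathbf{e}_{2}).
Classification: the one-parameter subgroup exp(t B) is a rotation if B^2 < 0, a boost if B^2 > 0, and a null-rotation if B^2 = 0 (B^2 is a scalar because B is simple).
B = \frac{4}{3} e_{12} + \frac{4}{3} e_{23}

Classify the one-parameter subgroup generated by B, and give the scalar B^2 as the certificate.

B^2 term by term: the squares give (\frac{4}{3})^2*(e_{12})^2 + (\frac{4}{3})^2*(e_{23})^2 = \frac{16}{9}*(-1) + \frac{16}{9}*(+1) = 0 (each basis 2-blade squares to minus the product of its generators' squares); cross terms between blades sharing an index anticommute and cancel. So B^2 = 0.
Answer: null-rotation, certificate B^2 = 0. The class reads off the invariant scalar 0 directly.


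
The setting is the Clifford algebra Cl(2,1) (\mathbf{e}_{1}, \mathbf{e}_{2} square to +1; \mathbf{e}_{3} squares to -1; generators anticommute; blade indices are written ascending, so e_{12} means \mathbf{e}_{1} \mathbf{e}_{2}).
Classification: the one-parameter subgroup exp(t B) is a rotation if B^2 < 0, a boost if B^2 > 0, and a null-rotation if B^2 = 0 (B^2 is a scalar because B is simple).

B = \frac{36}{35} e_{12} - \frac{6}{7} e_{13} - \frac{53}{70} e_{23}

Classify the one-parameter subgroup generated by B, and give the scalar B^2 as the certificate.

B^2 term by term: the squares give (\frac{36}{35})^2*(e_{12})^2 + (-\frac{6}{7})^2*(e_{13})^2 + (-\frac{53}{70})^2*(e_{23})^2 = \frac{1296}{1225}*(-1) + \frac{36}{49}*(+1) + \frac{2809}{4900}*(+1) = \frac{1}{4} (each basis 2-blade squares to minus the product of its generators' squares); cross terms between blades sharing an index anticommute and cancel. So B^2 = \frac{1}{4}.
Answer: boost, certificate B^2 = \frac{1}{4}. No conjugation can change B^2 = \frac{1}{4}; the sign gives the class.


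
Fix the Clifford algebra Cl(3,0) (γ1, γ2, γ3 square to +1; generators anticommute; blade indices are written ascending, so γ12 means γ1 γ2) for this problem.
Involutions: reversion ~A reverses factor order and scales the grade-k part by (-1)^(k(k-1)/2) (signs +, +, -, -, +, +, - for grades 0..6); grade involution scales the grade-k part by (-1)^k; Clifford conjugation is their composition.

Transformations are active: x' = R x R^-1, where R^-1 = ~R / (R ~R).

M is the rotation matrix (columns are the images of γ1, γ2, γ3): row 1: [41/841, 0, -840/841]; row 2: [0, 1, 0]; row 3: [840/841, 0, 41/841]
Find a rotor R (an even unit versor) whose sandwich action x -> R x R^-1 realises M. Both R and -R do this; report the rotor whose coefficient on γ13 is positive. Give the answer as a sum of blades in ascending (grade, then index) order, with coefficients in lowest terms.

Method: write R = a + b12*γ12 + b13*γ13 + b23*γ23 with a^2 + b12^2 + b13^2 + b23^2 = 1 (so R^-1 = ~R). Expanding the columns R e_j ~R gives tr M = 4a^2 - 1 and, from the antisymmetric part, M21 - M12 = -4a*b12, M13 - M31 = 4a*b13, M32 - M23 = -4a*b23.
Here tr M = 923/841, so a^2 = (1 + tr M)/4 = 441/841 and a = ±21/29. Taking a = 21/29: M21 - M12 = 0, M13 - M31 = -1680/841, M32 - M23 = 0, giving b12 = 0, b13 = -20/29, b23 = 0, i.e. R = 21/29 - 20/29*γ13.
Its γ13 coefficient is negative, so report the other preimage -R.
Answer: -21/29 + 20/29*γ13. Key observation: the double cover Spin(3) -> SO(3) sends R and -R to the same matrix (trace 923/841 here), so the stated sign of the γ13 coefficient is what selects one sheet.


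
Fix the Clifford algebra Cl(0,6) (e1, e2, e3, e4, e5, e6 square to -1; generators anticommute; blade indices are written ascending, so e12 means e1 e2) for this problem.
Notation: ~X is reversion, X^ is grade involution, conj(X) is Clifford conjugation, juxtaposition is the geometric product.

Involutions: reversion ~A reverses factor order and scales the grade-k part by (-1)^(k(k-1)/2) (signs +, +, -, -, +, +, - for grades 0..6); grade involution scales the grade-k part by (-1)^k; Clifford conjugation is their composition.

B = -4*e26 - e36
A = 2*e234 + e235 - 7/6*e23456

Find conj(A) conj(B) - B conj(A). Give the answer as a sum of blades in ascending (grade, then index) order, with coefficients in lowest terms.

first term: -7/6*e245 + 2*e246 + e256 + 14/3*e345 - 8*e346 - 4*e356
second term: 7/6*e245 + 2*e246 + e256 - 14/3*e345 - 8*e346 - 4*e356
Answer: -7/3*e245 + 28/3*e345


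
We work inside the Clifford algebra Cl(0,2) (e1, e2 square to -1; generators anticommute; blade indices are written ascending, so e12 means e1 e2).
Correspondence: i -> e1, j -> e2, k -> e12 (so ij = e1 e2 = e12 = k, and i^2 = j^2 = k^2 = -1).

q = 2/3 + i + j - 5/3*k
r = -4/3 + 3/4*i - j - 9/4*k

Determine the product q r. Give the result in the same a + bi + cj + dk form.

In blades: q = 2/3 + e1 + e2 - 5/3*e12, r = -4/3 + 3/4*e1 - e2 - 9/4*e12.
Distribute q over r term by term (generator squares from the signature, products reordered to ascending indices): (2/3)*r = -8/9 + 1/2*e1 - 2/3*e2 - 3/2*e12; (e1)*r = -3/4 - 4/3*e1 + 9/4*e2 - e12; (e2)*r = 1 - 9/4*e1 - 4/3*e2 - 3/4*e12; (-5/3*e12)*r = -15/4 - 5/3*e1 - 5/4*e2 + 20/9*e12.
Sum: -79/18 - 19/4*e1 - e2 - 37/36*e12; translating back through the correspondence:
Answer: -79/18 - 19/4*i - j - 37/36*k


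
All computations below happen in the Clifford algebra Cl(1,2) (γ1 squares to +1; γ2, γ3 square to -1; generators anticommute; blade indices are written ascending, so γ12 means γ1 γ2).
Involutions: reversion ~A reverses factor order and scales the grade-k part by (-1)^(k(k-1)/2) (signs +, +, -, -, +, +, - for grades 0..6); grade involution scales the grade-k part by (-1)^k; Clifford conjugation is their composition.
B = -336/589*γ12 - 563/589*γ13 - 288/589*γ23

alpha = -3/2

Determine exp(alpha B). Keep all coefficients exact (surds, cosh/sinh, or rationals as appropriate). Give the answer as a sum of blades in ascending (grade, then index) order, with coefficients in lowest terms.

B^2 term by term: the squares give (-336/589)^2*(γ12)^2 + (-563/589)^2*(γ13)^2 + (-288/589)^2*(γ23)^2 = 112896/346921*(+1) + 316969/346921*(+1) + 82944/346921*(-1) = 1 (each basis 2-blade squares to minus the product of its generators' squares); cross terms between blades sharing an index anticommute and cancel. So B^2 = 1.
B^2 = 1 — since the square is positive, the closed form is hyperbolic: l = 1, alpha*l = -3/2, so exp(alpha B) = cosh(-3/2) + (sinh(-3/2)/1)*B = cosh(3/2) + (-sinh(3/2))*B.
Answer: cosh(3/2) + 336*sinh(3/2)/589*γ12 + 563*sinh(3/2)/589*γ13 + 288*sinh(3/2)/589*γ23


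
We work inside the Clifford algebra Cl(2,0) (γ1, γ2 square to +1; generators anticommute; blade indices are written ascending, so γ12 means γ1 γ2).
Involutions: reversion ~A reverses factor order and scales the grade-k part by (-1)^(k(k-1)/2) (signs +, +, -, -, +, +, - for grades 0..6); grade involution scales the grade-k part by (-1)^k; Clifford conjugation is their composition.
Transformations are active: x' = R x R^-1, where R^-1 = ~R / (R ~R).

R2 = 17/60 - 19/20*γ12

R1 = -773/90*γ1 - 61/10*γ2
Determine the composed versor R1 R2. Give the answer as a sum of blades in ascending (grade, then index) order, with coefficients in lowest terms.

Distribute over the terms of R1 (each basis-blade product reordered to ascending indices, repeated generators contracted through their squares):
(-773/90*γ1) R2 = -13141/5400*γ1 + 14687/1800*γ2
(-61/10*γ2) R2 = -1159/200*γ1 - 1037/600*γ2
Summing the partial products and collecting blades:
Answer: -22217/2700*γ1 + 1447/225*γ2


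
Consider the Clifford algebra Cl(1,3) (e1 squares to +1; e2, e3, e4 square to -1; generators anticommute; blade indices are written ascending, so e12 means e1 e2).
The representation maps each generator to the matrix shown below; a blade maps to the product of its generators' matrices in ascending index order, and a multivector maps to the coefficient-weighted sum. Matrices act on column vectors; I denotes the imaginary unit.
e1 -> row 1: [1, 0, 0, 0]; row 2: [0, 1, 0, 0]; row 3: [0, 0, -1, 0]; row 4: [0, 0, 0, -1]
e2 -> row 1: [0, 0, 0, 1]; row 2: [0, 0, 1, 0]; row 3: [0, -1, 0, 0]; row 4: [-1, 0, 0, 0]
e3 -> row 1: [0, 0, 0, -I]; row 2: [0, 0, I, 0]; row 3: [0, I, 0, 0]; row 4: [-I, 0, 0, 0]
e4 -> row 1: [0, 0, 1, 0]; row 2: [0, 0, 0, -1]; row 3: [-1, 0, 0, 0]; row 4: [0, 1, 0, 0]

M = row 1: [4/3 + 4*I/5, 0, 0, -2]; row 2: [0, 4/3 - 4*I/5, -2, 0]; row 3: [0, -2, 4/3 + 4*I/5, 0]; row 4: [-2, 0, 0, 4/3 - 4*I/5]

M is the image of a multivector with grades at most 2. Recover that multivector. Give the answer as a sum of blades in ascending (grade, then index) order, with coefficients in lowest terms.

Method: the blade images are trace-orthogonal — tr(rho(e_A) rho(e_B)^-1) = 4 if A = B and 0 otherwise — and rho(e_A)^-1 = (e_A)^2 * rho(e_A) with (e_A)^2 = +1 or -1, so the coefficient of e_A in the preimage is (e_A)^2 * tr(M rho(e_A))/4.
Nonzero projections over blades of grade <= 2: 1: (1)^2 = +1, tr(M 1) = 16/3, coefficient 4/3; e12: (e12)^2 = +1, tr(M rho(e12)) = -8, coefficient -2; e23: (e23)^2 = -1, tr(M rho(e23)) = 16/5, coefficient -4/5. Every other blade of grade <= 2 projects to 0.
Answer: 4/3 - 2*e12 - 4/5*e23


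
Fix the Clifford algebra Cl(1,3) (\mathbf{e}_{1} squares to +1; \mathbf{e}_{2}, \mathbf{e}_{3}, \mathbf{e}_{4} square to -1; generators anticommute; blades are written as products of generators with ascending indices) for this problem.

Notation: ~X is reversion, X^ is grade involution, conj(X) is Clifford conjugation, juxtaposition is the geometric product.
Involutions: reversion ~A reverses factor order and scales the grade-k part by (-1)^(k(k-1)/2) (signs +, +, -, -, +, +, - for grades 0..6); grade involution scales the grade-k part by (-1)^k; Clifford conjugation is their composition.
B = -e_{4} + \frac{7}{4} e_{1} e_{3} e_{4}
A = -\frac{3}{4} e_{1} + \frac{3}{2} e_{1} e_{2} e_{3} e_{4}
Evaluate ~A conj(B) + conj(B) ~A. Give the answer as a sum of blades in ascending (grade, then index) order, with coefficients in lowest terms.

first term: \frac{21}{8} e_{2} - \frac{3}{4} e_{1} e_{4} - \frac{21}{16} e_{3} e_{4} - \frac{3}{2} e_{1} e_{2} e_{3}
second term: -\frac{21}{8} e_{2} + \frac{3}{4} e_{1} e_{4} - \frac{21}{16} e_{3} e_{4} + \frac{3}{2} e_{1} e_{2} e_{3}
Answer: -\frac{21}{8} e_{3} e_{4}


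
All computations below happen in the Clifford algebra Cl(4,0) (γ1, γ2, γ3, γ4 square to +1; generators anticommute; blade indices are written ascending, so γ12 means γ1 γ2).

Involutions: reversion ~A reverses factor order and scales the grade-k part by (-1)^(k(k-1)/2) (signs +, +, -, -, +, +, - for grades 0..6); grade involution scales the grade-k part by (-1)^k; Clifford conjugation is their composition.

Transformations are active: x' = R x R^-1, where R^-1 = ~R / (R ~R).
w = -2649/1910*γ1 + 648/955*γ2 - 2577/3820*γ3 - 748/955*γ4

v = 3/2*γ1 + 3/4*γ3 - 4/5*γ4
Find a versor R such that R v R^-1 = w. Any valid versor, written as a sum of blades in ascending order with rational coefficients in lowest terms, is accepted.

A norm check does it: q(v) = q(w) = 1381/400, hence R = v + w = 108/955*γ1 + 648/955*γ2 + 72/955*γ3 - 1512/955*γ4 realises the map — parallel part kept, (v - w)/2 negated, v carried to w.
Answer: 108/955*γ1 + 648/955*γ2 + 72/955*γ3 - 1512/955*γ4


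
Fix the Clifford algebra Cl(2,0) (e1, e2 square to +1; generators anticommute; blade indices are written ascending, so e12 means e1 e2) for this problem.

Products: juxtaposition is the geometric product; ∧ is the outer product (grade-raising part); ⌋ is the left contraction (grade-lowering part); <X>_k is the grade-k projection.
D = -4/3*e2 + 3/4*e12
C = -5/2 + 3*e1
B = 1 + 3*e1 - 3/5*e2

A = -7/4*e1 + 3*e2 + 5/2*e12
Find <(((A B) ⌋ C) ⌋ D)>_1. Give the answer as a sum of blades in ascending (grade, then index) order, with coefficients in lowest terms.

step 1: -141/20 - 13/4*e1 - 9/2*e2 - 109/20*e12
step 2: 63/8 - 423/20*e1
step 3: -2109/80*e2 + 189/32*e12
step 4: -2109/80*e2
Answer: -2109/80*e2


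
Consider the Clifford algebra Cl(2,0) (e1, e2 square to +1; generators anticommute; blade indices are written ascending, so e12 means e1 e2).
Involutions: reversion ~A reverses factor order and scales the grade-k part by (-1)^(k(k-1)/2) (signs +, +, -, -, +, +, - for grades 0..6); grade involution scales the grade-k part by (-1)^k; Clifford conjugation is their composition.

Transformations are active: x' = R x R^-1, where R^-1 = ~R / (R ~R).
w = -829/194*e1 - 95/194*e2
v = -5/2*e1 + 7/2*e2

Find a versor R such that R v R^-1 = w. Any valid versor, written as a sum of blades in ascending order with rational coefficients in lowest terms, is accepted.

R = v + w = -657/97*e1 + 292/97*e2 works: the equal norms (37/2) guarantee its sandwich swaps v into w.
Answer: -657/97*e1 + 292/97*e2


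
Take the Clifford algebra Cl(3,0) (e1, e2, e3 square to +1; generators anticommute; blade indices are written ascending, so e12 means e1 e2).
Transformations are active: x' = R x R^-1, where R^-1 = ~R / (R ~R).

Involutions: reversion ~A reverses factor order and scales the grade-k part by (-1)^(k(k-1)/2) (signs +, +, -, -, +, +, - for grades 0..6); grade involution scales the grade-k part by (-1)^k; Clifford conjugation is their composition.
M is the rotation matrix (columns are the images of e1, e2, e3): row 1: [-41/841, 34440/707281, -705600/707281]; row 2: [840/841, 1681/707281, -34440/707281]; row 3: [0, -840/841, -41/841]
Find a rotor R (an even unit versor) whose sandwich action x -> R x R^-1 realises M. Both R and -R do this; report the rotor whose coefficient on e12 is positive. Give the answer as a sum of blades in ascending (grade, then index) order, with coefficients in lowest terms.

Method: write R = a + b12*e12 + b13*e13 + b23*e23 with a^2 + b12^2 + b13^2 + b23^2 = 1 (so R^-1 = ~R). Expanding the columns R e_j ~R gives tr M = 4a^2 - 1 and, from the antisymmetric part, M21 - M12 = -4a*b12, M13 - M31 = 4a*b13, M32 - M23 = -4a*b23.
Here tr M = -67281/707281, so a^2 = (1 + tr M)/4 = 160000/707281 and a = ±400/841. Taking a = 400/841: M21 - M12 = 672000/707281, M13 - M31 = -705600/707281, M32 - M23 = -672000/707281, giving b12 = -420/841, b13 = -441/841, b23 = 420/841, i.e. R = 400/841 - 420/841*e12 - 441/841*e13 + 420/841*e23.
Its e12 coefficient is negative, so report the other preimage -R.
Answer: -400/841 + 420/841*e12 + 441/841*e13 - 420/841*e23. Key observation: the double cover Spin(3) -> SO(3) sends R and -R to the same matrix (trace -67281/707281 here), so the stated sign of the e12 coefficient is what selects one sheet.


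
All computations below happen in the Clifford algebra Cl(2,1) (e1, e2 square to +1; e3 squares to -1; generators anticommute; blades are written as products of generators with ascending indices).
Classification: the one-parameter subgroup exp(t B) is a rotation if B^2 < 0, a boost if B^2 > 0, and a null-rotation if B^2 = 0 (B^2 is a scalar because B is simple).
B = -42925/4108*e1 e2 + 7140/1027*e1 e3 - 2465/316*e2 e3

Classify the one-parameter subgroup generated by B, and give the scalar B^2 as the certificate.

B^2 term by term: the squares give (-42925/4108)^2*(e1 e2)^2 + (7140/1027)^2*(e1 e3)^2 + (-2465/316)^2*(e2 e3)^2 = 1842555625/16875664*(-1) + 50979600/1054729*(+1) + 6076225/99856*(+1) = 0 (each basis 2-blade squares to minus the product of its generators' squares); cross terms between blades sharing an index anticommute and cancel. So B^2 = 0.
Answer: null-rotation, certificate B^2 = 0. The invariant at work: B^2 = 0 is unchanged by conjugation, hence its sign classifies the subgroup whatever basis B is written in.


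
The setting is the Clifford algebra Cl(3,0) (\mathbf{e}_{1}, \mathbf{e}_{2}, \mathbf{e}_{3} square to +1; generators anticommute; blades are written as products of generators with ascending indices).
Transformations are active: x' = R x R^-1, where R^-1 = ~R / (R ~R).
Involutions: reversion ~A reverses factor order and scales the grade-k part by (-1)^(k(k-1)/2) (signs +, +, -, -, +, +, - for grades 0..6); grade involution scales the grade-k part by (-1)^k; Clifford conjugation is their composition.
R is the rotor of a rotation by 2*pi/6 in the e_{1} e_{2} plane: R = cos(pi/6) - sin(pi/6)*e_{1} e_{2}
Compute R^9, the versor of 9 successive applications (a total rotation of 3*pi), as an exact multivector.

Half-angle bookkeeping: 9 applications in e_{1} e_{2} add up to rotor phase 9*pi/6 = \frac{3 \pi}{2}, so R^9 = cos(\frac{3 \pi}{2}) - sin(\frac{3 \pi}{2})*e_{1} e_{2}.
cos(\frac{3 \pi}{2}) = 0 and sin(\frac{3 \pi}{2}) = -1, so R^9 = e_{1} e_{2}. The net rotation is 1*pi (after discarding 1 full turn, each of which contributes a factor -1 to the rotor); the rotor keeps the half-angle phase exactly.
Answer: e_{1} e_{2}


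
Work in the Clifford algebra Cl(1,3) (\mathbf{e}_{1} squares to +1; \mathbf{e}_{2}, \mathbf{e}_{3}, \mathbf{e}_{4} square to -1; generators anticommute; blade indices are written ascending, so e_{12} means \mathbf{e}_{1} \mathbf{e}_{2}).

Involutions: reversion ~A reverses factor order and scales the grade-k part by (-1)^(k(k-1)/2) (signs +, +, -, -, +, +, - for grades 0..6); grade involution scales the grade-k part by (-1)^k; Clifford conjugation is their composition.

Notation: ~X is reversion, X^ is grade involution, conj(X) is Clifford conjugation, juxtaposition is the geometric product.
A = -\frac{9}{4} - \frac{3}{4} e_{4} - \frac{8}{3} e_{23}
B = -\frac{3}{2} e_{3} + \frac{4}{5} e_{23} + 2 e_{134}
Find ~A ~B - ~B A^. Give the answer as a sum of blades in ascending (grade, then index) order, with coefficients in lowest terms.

first term: \frac{32}{15} + 4 e_{2} + \frac{27}{8} e_{3} - \frac{3}{2} e_{13} + \frac{9}{5} e_{23} - \frac{9}{8} e_{34} + \frac{16}{3} e_{124} + \frac{9}{2} e_{134} + \frac{3}{5} e_{234}
second term: -\frac{32}{15} + 4 e_{2} + \frac{27}{8} e_{3} + \frac{3}{2} e_{13} + \frac{9}{5} e_{23} - \frac{9}{8} e_{34} + \frac{16}{3} e_{124} + \frac{9}{2} e_{134} - \frac{3}{5} e_{234}
Answer: \frac{64}{15} - 3 e_{13} + \frac{6}{5} e_{234}


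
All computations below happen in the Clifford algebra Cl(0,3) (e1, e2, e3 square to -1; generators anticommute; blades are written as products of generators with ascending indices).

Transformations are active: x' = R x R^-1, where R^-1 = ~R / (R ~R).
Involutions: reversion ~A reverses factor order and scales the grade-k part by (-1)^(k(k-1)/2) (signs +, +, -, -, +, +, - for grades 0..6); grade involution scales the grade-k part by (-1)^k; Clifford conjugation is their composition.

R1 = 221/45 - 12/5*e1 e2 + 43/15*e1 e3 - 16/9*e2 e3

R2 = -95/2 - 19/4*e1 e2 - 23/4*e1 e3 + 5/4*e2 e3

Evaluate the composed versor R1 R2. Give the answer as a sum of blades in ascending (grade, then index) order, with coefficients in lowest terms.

Distribute over the terms of R1 (each basis-blade product reordered to ascending indices, repeated generators contracted through their squares):
(221/45) R2 = -4199/18 - 4199/180*e1 e2 - 5083/180*e1 e3 + 221/36*e2 e3
(-12/5*e1 e2) R2 = -57/5 + 114*e1 e2 + 3*e1 e3 + 69/5*e2 e3
(43/15*e1 e3) R2 = 989/60 + 43/12*e1 e2 - 817/6*e1 e3 + 817/60*e2 e3
(-16/9*e2 e3) R2 = 20/9 - 92/9*e1 e2 + 76/9*e1 e3 + 760/9*e2 e3
Summing the partial products and collecting blades:
Answer: -8135/36 + 2521/30*e1 e2 - 27533/180*e1 e3 + 118*e2 e3


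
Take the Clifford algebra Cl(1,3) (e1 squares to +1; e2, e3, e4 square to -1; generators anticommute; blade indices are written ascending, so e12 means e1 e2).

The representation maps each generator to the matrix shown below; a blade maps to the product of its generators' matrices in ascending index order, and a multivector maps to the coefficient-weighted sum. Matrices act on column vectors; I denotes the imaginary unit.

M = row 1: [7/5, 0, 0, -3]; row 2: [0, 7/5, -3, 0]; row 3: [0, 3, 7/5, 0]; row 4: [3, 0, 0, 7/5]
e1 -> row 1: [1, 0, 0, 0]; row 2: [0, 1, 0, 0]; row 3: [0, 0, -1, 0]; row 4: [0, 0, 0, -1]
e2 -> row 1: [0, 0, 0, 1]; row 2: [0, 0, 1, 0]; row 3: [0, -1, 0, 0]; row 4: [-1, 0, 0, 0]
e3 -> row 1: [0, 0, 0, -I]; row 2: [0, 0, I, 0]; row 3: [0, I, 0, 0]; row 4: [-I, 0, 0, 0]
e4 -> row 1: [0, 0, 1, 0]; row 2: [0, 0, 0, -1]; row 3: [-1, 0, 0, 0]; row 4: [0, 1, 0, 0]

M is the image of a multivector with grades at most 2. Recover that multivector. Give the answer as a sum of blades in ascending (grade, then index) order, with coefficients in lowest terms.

Method: the blade images are trace-orthogonal — tr(rho(e_A) rho(e_B)^-1) = 4 if A = B and 0 otherwise — and rho(e_A)^-1 = (e_A)^2 * rho(e_A) with (e_A)^2 = +1 or -1, so the coefficient of e_A in the preimage is (e_A)^2 * tr(M rho(e_A))/4.
Nonzero projections over blades of grade <= 2: 1: (1)^2 = +1, tr(M 1) = 28/5, coefficient 7/5; e2: (e2)^2 = -1, tr(M rho(e2)) = 12, coefficient -3. Every other blade of grade <= 2 projects to 0.
Answer: 7/5 - 3*e2


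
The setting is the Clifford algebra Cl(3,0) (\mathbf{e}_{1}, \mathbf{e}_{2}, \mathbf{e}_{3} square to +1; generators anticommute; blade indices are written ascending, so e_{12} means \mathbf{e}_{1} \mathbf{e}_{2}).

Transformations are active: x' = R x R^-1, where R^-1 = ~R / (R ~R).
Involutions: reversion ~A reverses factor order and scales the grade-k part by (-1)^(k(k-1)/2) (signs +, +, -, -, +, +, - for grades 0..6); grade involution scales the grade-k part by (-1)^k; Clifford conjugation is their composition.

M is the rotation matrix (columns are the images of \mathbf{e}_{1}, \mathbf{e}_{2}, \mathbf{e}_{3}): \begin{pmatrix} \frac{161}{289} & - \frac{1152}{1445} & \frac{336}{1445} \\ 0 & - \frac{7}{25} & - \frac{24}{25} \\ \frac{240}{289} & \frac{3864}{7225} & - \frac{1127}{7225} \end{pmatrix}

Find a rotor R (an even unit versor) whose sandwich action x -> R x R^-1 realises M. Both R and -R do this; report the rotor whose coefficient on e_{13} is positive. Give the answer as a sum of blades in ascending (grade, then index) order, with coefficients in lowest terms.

Method: write R = a + b12*e_{12} + b13*e_{13} + b23*e_{23} with a^2 + b12^2 + b13^2 + b23^2 = 1 (so R^-1 = ~R). Expanding the columns R e_j ~R gives tr M = 4a^2 - 1 and, from the antisymmetric part, M21 - M12 = -4a*b12, M13 - M31 = 4a*b13, M32 - M23 = -4a*b23.
Here tr M = \frac{35}{289}, so a^2 = (1 + tr M)/4 = \frac{81}{289} and a = ±\frac{9}{17}. Taking a = \frac{9}{17}: M21 - M12 = \frac{1152}{1445}, M13 - M31 = -\frac{864}{1445}, M32 - M23 = \frac{432}{289}, giving b12 = -\frac{32}{85}, b13 = -\frac{24}{85}, b23 = -\frac{12}{17}, i.e. R = \frac{9}{17} - \frac{32}{85} e_{12} - \frac{24}{85} e_{13} - \frac{12}{17} e_{23}.
Its e_{13} coefficient is negative, so report the other preimage -R.
Answer: -\frac{9}{17} + \frac{32}{85} e_{12} + \frac{24}{85} e_{13} + \frac{12}{17} e_{23}. Recall the cover is two-to-one: with M of trace \frac{35}{289}, both preimages act alike, and the stated e_{13} sign chooses the sheet.


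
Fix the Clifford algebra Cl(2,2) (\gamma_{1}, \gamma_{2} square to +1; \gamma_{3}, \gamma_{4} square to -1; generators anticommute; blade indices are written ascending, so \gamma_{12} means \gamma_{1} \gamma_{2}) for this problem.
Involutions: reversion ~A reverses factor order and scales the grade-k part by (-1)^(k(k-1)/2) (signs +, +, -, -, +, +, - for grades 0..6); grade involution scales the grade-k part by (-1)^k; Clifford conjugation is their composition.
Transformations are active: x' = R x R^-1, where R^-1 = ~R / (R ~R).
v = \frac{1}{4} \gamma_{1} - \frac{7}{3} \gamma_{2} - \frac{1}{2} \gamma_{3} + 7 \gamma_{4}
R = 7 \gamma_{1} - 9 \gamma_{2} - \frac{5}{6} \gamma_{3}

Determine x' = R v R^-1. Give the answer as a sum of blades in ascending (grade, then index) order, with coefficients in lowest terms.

~R = 7 \gamma_{1} - 9 \gamma_{2} - \frac{5}{6} \gamma_{3}, and R ~R = \frac{4655}{36}, so R^-1 = ~R / (\frac{4655}{36}).
R v = \frac{67}{3} - \frac{169}{12} \gamma_{12} - \frac{79}{24} \gamma_{13} + 49 \gamma_{14} + \frac{23}{9} \gamma_{23} - 63 \gamma_{24} - \frac{35}{6} \gamma_{34}
Answer: \frac{5767}{2660} \gamma_{1} - \frac{10831}{13965} \gamma_{2} + \frac{395}{1862} \gamma_{3} - 7 \gamma_{4}


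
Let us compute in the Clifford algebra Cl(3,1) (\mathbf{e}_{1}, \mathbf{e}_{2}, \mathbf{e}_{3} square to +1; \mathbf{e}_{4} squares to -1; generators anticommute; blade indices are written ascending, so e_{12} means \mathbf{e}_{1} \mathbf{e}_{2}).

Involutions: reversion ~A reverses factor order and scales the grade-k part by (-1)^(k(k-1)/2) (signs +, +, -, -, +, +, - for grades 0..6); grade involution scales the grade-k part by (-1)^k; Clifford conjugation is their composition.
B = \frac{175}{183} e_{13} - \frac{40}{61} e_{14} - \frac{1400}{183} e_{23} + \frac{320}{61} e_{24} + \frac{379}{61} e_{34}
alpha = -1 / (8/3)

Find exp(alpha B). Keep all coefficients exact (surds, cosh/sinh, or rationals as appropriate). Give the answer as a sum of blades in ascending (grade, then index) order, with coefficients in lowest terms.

B^2 term by term: the squares give (\frac{175}{183})^2*(e_{13})^2 + (-\frac{40}{61})^2*(e_{14})^2 + (-\frac{1400}{183})^2*(e_{23})^2 + (\frac{320}{61})^2*(e_{24})^2 + (\frac{379}{61})^2*(e_{34})^2 = \frac{30625}{33489}*(-1) + \frac{1600}{3721}*(+1) + \frac{1960000}{33489}*(-1) + \frac{102400}{3721}*(+1) + \frac{143641}{3721}*(+1) = \frac{64}{9} (each basis 2-blade squares to minus the product of its generators' squares); cross terms between blades sharing an index anticommute and cancel; the commuting (index-disjoint) pairs give grade-4 terms 2*c*c'*(blade product), which cancel blade by blade — e_{1234}: -\frac{112000}{11163} + \frac{112000}{11163} = 0 — confirming B is simple. So B^2 = \frac{64}{9}.
B^2 = \frac{64}{9} — the series telescopes hyperbolically here: l = \frac{8}{3}, alpha*l = -1, so exp(alpha B) = cosh(-1) + (sinh(-1)/(\frac{8}{3}))*B = \cosh{\left(1 \right)} + (- \frac{3 \sinh{\left(1 \right)}}{8})*B.
Answer: \cosh{\left(1 \right)} - \frac{175 \sinh{\left(1 \right)}}{488} e_{13} + \frac{15 \sinh{\left(1 \right)}}{61} e_{14} + \frac{175 \sinh{\left(1 \right)}}{61} e_{23} - \frac{120 \sinh{\left(1 \right)}}{61} e_{24} - \frac{1137 \sinh{\left(1 \right)}}{488} e_{34}


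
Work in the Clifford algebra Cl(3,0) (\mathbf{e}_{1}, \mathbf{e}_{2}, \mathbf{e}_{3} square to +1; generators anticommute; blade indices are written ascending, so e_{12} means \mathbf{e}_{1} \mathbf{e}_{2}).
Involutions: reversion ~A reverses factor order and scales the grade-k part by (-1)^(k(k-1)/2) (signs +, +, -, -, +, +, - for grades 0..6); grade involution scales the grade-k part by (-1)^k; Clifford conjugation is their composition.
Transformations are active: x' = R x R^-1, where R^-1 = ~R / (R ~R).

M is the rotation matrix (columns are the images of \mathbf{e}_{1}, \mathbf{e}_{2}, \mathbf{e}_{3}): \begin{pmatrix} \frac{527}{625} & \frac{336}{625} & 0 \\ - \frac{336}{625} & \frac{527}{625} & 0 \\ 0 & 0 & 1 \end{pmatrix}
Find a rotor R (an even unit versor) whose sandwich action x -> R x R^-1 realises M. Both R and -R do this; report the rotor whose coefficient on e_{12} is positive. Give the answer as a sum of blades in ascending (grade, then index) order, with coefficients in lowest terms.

Method: write R = a + b12*e_{12} + b13*e_{13} + b23*e_{23} with a^2 + b12^2 + b13^2 + b23^2 = 1 (so R^-1 = ~R). Expanding the columns R e_j ~R gives tr M = 4a^2 - 1 and, from the antisymmetric part, M21 - M12 = -4a*b12, M13 - M31 = 4a*b13, M32 - M23 = -4a*b23.
Here tr M = \frac{1679}{625}, so a^2 = (1 + tr M)/4 = \frac{576}{625} and a = ±\frac{24}{25}. Taking a = \frac{24}{25}: M21 - M12 = -\frac{672}{625}, M13 - M31 = 0, M32 - M23 = 0, giving b12 = \frac{7}{25}, b13 = 0, b23 = 0, i.e. R = \frac{24}{25} + \frac{7}{25} e_{12}.
Its e_{12} coefficient is already positive.
Answer: \frac{24}{25} + \frac{7}{25} e_{12}. Recall the cover is two-to-one: with M of trace \frac{1679}{625}, both preimages act alike, and the stated e_{12} sign chooses the sheet.


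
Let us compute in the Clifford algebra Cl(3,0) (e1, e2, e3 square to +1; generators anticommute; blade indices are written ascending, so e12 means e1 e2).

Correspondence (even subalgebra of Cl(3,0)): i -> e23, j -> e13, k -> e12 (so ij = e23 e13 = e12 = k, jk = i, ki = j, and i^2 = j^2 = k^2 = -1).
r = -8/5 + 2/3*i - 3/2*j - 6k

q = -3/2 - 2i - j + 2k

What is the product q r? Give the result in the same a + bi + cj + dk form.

In blades: q = -3/2 + 2*e12 - e13 - 2*e23, r = -8/5 - 6*e12 - 3/2*e13 + 2/3*e23.
Distribute q over r term by term (generator squares from the signature, products reordered to ascending indices): (-3/2)*r = 12/5 + 9*e12 + 9/4*e13 - e23; (2*e12)*r = 12 - 16/5*e12 + 4/3*e13 + 3*e23; (-e13)*r = -3/2 + 2/3*e12 + 8/5*e13 + 6*e23; (-2*e23)*r = 4/3 + 3*e12 - 12*e13 + 16/5*e23.
Sum: 427/30 + 142/15*e12 - 409/60*e13 + 56/5*e23; translating back through the correspondence:
Answer: 427/30 + 56/5*i - 409/60*j + 142/15*k


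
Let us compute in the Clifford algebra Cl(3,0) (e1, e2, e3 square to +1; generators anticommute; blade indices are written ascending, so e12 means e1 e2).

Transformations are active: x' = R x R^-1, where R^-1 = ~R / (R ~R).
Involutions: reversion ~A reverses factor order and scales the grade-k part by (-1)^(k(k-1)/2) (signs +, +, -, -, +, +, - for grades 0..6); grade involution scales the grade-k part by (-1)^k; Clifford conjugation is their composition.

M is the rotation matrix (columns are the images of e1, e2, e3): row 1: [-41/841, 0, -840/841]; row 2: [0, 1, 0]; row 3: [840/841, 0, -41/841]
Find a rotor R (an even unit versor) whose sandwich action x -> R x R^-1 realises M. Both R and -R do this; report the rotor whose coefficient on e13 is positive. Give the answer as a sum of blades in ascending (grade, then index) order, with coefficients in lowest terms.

Method: write R = a + b12*e12 + b13*e13 + b23*e23 with a^2 + b12^2 + b13^2 + b23^2 = 1 (so R^-1 = ~R). Expanding the columns R e_j ~R gives tr M = 4a^2 - 1 and, from the antisymmetric part, M21 - M12 = -4a*b12, M13 - M31 = 4a*b13, M32 - M23 = -4a*b23.
Here tr M = 759/841, so a^2 = (1 + tr M)/4 = 400/841 and a = ±20/29. Taking a = 20/29: M21 - M12 = 0, M13 - M31 = -1680/841, M32 - M23 = 0, giving b12 = 0, b13 = -21/29, b23 = 0, i.e. R = 20/29 - 21/29*e13.
Its e13 coefficient is negative, so report the other preimage -R.
Answer: -20/29 + 21/29*e13. Sheet selection: the two-to-one cover makes ±R indistinguishable at the matrix level (trace 759/841), so uniqueness comes from the required sign on e13.


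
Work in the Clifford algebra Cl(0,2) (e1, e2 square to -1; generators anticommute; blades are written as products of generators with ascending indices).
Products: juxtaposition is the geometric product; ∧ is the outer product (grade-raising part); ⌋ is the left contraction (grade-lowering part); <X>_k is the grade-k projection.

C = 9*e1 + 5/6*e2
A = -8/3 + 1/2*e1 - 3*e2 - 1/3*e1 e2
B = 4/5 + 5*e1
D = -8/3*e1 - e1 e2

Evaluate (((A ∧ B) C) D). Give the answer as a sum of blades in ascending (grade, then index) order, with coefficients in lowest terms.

step 1: -32/15 - 194/15*e1 - 12/5*e2 + 221/15*e1 e2
step 2: 592/5 - 2833/90*e1 + 5887/45*e2 + 487/45*e1 e2
step 3: -9871/135 - 4019/9*e1 - 16291/270*e2 + 31112/135*e1 e2
Answer: -9871/135 - 4019/9*e1 - 16291/270*e2 + 31112/135*e1 e2


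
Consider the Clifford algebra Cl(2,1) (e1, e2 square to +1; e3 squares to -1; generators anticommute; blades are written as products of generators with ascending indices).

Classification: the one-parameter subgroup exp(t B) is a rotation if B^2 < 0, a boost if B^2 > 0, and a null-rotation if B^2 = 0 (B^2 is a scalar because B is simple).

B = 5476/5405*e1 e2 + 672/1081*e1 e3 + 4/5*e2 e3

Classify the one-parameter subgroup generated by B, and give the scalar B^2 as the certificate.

B^2 term by term: the squares give (5476/5405)^2*(e1 e2)^2 + (672/1081)^2*(e1 e3)^2 + (4/5)^2*(e2 e3)^2 = 29986576/29214025*(-1) + 451584/1168561*(+1) + 16/25*(+1) = 0 (each basis 2-blade squares to minus the product of its generators' squares); cross terms between blades sharing an index anticommute and cancel. So B^2 = 0.
Answer: null-rotation, certificate B^2 = 0. The invariant at work: B^2 = 0 is unchanged by conjugation, hence its sign classifies the subgroup whatever basis B is written in.


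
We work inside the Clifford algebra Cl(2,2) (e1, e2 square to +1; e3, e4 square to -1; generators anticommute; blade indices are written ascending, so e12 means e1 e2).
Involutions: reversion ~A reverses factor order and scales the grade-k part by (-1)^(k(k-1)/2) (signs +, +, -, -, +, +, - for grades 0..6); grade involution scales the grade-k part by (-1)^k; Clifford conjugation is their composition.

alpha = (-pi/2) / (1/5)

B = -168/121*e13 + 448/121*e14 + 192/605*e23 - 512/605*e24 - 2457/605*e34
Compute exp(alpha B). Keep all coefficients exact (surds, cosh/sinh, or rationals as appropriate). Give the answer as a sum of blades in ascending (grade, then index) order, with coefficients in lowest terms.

B^2 term by term: the squares give (-168/121)^2*(e13)^2 + (448/121)^2*(e14)^2 + (192/605)^2*(e23)^2 + (-512/605)^2*(e24)^2 + (-2457/605)^2*(e34)^2 = 28224/14641*(+1) + 200704/14641*(+1) + 36864/366025*(+1) + 262144/366025*(+1) + 6036849/366025*(-1) = -1/25 (each basis 2-blade squares to minus the product of its generators' squares); cross terms between blades sharing an index anticommute and cancel; the commuting (index-disjoint) pairs give grade-4 terms 2*c*c'*(blade product), which cancel blade by blade — e1234: -172032/73205 + 172032/73205 = 0 — confirming B is simple. So B^2 = -1/25.
B^2 = -1/25 — a negative square means the series sums to a rotation: l = 1/5, alpha*l = -pi/2, so exp(alpha B) = cos(-pi/2) + (sin(-pi/2)/(1/5))*B = 0 + (-5)*B.
Answer: 840/121*e13 - 2240/121*e14 - 192/121*e23 + 512/121*e24 + 2457/121*e34


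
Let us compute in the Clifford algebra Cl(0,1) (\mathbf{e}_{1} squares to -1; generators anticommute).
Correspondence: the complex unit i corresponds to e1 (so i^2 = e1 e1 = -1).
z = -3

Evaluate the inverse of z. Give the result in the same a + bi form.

In blades: z = -3.
With qbar = -3 (scalar fixed, mapped units negated), z qbar = 9 (the sum of squared coefficients), so z^-1 = qbar / (9) = -\frac{1}{3}; translating back:
Answer: -\frac{1}{3}


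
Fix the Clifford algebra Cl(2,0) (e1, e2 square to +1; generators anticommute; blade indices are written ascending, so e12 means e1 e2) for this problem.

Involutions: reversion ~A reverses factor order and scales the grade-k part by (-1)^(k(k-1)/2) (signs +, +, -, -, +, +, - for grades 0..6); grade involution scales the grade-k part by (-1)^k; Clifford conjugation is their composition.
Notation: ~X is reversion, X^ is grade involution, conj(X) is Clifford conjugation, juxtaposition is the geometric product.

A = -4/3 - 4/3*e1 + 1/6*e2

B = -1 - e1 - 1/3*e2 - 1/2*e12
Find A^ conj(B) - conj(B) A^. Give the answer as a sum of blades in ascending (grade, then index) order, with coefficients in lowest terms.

first term: 47/18 - 31/12*e1 + 7/18*e2 - 1/18*e12
second term: 47/18 - 11/4*e1 - 17/18*e2 - 23/18*e12
Answer: 1/6*e1 + 4/3*e2 + 11/9*e12


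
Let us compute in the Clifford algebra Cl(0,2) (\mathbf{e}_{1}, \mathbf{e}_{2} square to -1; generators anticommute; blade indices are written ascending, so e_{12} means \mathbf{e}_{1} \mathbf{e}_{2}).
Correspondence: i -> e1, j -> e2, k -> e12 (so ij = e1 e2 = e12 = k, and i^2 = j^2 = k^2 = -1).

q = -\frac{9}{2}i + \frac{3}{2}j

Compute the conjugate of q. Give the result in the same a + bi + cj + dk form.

In blades: q = -\frac{9}{2} e_{1} + \frac{3}{2} e_{2}.
Conjugation here is Clifford conjugation: the scalar is fixed and the grade-1 and grade-2 blades all flip sign, giving \frac{9}{2} e_{1} - \frac{3}{2} e_{2}; translating back:
Answer: \frac{9}{2}i - \frac{3}{2}j


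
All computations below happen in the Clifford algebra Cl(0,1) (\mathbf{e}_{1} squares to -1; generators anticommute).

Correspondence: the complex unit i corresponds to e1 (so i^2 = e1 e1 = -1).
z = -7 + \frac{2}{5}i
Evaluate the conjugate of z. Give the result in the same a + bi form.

In blades: z = -7 + \frac{2}{5} e_{1}.
Conjugation here is Clifford conjugation: the scalar is fixed and the grade-1 and grade-2 blades all flip sign, giving -7 - \frac{2}{5} e_{1}; translating back:
Answer: -7 - \frac{2}{5}i


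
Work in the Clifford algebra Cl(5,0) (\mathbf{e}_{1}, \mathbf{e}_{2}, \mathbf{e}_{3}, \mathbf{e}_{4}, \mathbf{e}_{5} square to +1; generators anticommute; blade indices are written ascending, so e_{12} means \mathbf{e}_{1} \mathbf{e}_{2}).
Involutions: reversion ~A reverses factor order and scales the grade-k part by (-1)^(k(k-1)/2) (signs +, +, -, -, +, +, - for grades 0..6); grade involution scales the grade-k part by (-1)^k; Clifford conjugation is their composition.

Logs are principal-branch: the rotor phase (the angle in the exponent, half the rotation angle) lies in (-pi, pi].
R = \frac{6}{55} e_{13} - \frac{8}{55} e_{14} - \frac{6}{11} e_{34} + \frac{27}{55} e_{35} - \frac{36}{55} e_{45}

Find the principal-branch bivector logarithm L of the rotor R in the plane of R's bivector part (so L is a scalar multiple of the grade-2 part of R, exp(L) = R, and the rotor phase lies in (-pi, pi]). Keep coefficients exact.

The scalar part of R is 0, which fixes the principal-branch rotor phase; the unit plane is then the bivector part divided by the sine of that phase, and L is that plane scaled by the phase.
Concretely: cos(phase) = 0 gives phase = ±\frac{\pi}{2}, and since phase/sin(phase) is even the sign is immaterial: L = (phase/sin(phase)) * <R>_2 = (\frac{\pi}{2}) * <R>_2.
Answer: \frac{3 \pi}{55} e_{13} - \frac{4 \pi}{55} e_{14} - \frac{3 \pi}{11} e_{34} + \frac{27 \pi}{110} e_{35} - \frac{18 \pi}{55} e_{45}


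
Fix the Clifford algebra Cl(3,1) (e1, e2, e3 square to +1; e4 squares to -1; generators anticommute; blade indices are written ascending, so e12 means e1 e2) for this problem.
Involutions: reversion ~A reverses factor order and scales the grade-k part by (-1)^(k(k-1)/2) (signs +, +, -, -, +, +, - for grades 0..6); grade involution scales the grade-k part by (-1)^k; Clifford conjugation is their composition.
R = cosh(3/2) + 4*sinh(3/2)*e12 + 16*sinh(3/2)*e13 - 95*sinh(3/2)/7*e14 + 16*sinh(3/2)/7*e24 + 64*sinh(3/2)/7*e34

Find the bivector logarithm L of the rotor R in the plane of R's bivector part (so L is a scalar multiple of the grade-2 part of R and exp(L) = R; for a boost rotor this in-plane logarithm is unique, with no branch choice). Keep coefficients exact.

The scalar part of R is cosh(3/2), which determines |rapidity| via cosh; the sign lives in the bivector part, and pairing them (bivector part over sinh of the rapidity = the plane) gives the unique in-plane L = rapidity * plane.
Concretely: cosh(rapidity) = cosh(3/2) gives rapidity = ±3/2, and since rapidity/sinh(rapidity) is even the sign is immaterial: L = (rapidity/sinh(rapidity)) * <R>_2 = (3/(2*sinh(3/2))) * <R>_2.
Answer: 6*e12 + 24*e13 - 285/14*e14 + 24/7*e24 + 96/7*e34


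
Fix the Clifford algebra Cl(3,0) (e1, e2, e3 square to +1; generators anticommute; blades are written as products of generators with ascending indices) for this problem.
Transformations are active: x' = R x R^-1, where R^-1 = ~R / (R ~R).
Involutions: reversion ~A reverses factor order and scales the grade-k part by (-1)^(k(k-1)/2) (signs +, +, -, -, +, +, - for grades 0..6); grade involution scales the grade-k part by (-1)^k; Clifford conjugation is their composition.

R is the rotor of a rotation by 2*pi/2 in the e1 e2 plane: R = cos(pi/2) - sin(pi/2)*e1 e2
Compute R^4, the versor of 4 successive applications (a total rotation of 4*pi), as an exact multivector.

The rotor phase is half the rotation angle and phases add under composition, so 4 steps in the e1 e2 plane accumulate phase 4*(pi/2) = 2*pi: R^4 = cos(2*pi) - sin(2*pi)*e1 e2.
cos(2*pi) = 1 and sin(2*pi) = 0, so R^4 = 1. The total rotation 4*pi is 2 full turns, so every vector returns to itself, yet the rotor is +1, back on the identity sheet (an even number of 2*pi turns).
Answer: 1
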